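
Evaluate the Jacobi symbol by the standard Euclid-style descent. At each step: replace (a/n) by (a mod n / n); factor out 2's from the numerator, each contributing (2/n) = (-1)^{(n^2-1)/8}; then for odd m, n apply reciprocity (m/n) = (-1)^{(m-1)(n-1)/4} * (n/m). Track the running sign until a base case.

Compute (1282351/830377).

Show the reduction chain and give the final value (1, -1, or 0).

(1282351/830377): 1282351 mod 830377 = 451974, so (1282351/830377) = (451974/830377)
factor out 2^1: 451974 = 2^1·225987; with 830377 mod 8 = 1, (2/830377) = +1; sign now +1; continue with (225987/830377)
flip (225987/830377) -> (830377/225987): both odd, 225987 mod 4 = 3, 830377 mod 4 = 1, so the flip contributes +1; sign now +1
(830377/225987): 830377 mod 225987 = 152416, so (830377/225987) = (152416/225987)
factor out 2^5: 152416 = 2^5·4763; with 225987 mod 8 = 3, (2/225987) = -1; sign now -1; continue with (4763/225987)
flip (4763/225987) -> (225987/4763): both odd, 4763 mod 4 = 3, 225987 mod 4 = 3, so the flip contributes -1; sign now +1
(225987/4763): 225987 mod 4763 = 2126, so (225987/4763) = (2126/4763)
factor out 2^1: 2126 = 2^1·1063; with 4763 mod 8 = 3, (2/4763) = -1; sign now -1; continue with (1063/4763)
flip (1063/4763) -> (4763/1063): both odd, 1063 mod 4 = 3, 4763 mod 4 = 3, so the flip contributes -1; sign now +1
(4763/1063): 4763 mod 1063 = 511, so (4763/1063) = (511/1063)
flip (511/1063) -> (1063/511): both odd, 511 mod 4 = 3, 1063 mod 4 = 3, so the flip contributes -1; sign now -1
(1063/511): 1063 mod 511 = 41, so (1063/511) = (41/511)
flip (41/511) -> (511/41): both odd, 41 mod 4 = 1, 511 mod 4 = 3, so the flip contributes +1; sign now -1
(511/41): 511 mod 41 = 19, so (511/41) = (19/41)
flip (19/41) -> (41/19): both odd, 19 mod 4 = 3, 41 mod 4 = 1, so the flip contributes +1; sign now -1
(41/19): 41 mod 19 = 3, so (41/19) = (3/19)
flip (3/19) -> (19/3): both odd, 3 mod 4 = 3, 19 mod 4 = 3, so the flip contributes -1; sign now +1
(19/3): 19 mod 3 = 1, so (19/3) = (1/3)
reached (1/3) = 1, so the symbol is +1

1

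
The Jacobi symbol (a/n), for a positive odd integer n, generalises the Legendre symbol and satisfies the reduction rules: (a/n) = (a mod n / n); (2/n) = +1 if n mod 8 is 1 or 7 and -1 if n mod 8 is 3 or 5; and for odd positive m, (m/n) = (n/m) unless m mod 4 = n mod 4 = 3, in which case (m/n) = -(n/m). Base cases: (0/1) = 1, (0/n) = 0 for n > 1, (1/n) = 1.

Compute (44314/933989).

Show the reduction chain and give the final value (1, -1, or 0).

-1

factor out 2^1: 44314 = 2^1·22157; with 933989 mod 8 = 5, (2/933989) = -1; sign now -1; continue with (22157/933989)
flip (22157/933989) -> (933989/22157): both odd, 22157 mod 4 = 1, 933989 mod 4 = 1, so the flip contributes +1; sign now -1
(933989/22157): 933989 mod 22157 = 3395, so (933989/22157) = (3395/22157)
flip (3395/22157) -> (22157/3395): both odd, 3395 mod 4 = 3, 22157 mod 4 = 1, so the flip contributes +1; sign now -1
(22157/3395): 22157 mod 3395 = 1787, so (22157/3395) = (1787/3395)
flip (1787/3395) -> (3395/1787): both odd, 1787 mod 4 = 3, 3395 mod 4 = 3, so the flip contributes -1; sign now +1
(3395/1787): 3395 mod 1787 = 1608, so (3395/1787) = (1608/1787)
factor out 2^3: 1608 = 2^3·201; with 1787 mod 8 = 3, (2/1787) = -1; sign now -1; continue with (201/1787)
flip (201/1787) -> (1787/201): both odd, 201 mod 4 = 1, 1787 mod 4 = 3, so the flip contributes +1; sign now -1
(1787/201): 1787 mod 201 = 179, so (1787/201) = (179/201)
flip (179/201) -> (201/179): both odd, 179 mod 4 = 3, 201 mod 4 = 1, so the flip contributes +1; sign now -1
(201/179): 201 mod 179 = 22, so (201/179) = (22/179)
factor out 2^1: 22 = 2^1·11; with 179 mod 8 = 3, (2/179) = -1; sign now +1; continue with (11/179)
flip (11/179) -> (179/11): both odd, 11 mod 4 = 3, 179 mod 4 = 3, so the flip contributes -1; sign now -1
(179/11): 179 mod 11 = 3, so (179/11) = (3/11)
flip (3/11) -> (11/3): both odd, 3 mod 4 = 3, 11 mod 4 = 3, so the flip contributes -1; sign now +1
(11/3): 11 mod 3 = 2, so (11/3) = (2/3)
factor out 2^1: 2 = 2^1·1; with 3 mod 8 = 3, (2/3) = -1; sign now -1; continue with (1/3)
reached (1/3) = 1, so the symbol is -1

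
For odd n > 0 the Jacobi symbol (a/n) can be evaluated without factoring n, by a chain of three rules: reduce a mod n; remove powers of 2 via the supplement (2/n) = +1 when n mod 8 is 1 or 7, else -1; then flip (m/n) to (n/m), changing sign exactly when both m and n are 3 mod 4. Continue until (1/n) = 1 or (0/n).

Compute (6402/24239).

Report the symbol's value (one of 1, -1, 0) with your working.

1

6402 = 2^1·3201; (2/24239) = +1 since 24239 mod 8 = 7, so (6402/24239) = (+1)^1·(3201/24239); sign now +1
reciprocity: (3201/24239) = +1·(24239/3201) since 3201 mod 4 = 1, 24239 mod 4 = 3; sign now +1
(24239/3201) = (1832/3201)   [reduce mod 3201]
1832 = 2^3·229; (2/3201) = +1 since 3201 mod 8 = 1, so (1832/3201) = (+1)^3·(229/3201); sign now +1
reciprocity: (229/3201) = +1·(3201/229) since 229 mod 4 = 1, 3201 mod 4 = 1; sign now +1
(3201/229) = (224/229)   [reduce mod 229]
224 = 2^5·7; (2/229) = -1 since 229 mod 8 = 5, so (224/229) = (-1)^5·(7/229); sign now -1
reciprocity: (7/229) = +1·(229/7) since 7 mod 4 = 3, 229 mod 4 = 1; sign now -1
(229/7) = (5/7)   [reduce mod 7]
reciprocity: (5/7) = +1·(7/5) since 5 mod 4 = 1, 7 mod 4 = 3; sign now -1
(7/5) = (2/5)   [reduce mod 5]
2 = 2^1·1; (2/5) = -1 since 5 mod 8 = 5, so (2/5) = (-1)^1·(1/5); sign now +1
(1/5) = 1; final value = sign = +1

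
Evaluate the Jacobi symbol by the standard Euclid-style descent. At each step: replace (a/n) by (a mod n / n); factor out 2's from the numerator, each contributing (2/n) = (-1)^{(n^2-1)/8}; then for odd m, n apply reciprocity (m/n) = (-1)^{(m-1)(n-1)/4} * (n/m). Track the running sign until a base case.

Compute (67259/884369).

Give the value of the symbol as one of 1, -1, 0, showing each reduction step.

reciprocity: (67259/884369) = +1·(884369/67259) since 67259 mod 4 = 3, 884369 mod 4 = 1; sign now +1
(884369/67259) = (10002/67259)   [reduce mod 67259]
10002 = 2^1·5001; (2/67259) = -1 since 67259 mod 8 = 3, so (10002/67259) = (-1)^1·(5001/67259); sign now -1
reciprocity: (5001/67259) = +1·(67259/5001) since 5001 mod 4 = 1, 67259 mod 4 = 3; sign now -1
(67259/5001) = (2246/5001)   [reduce mod 5001]
2246 = 2^1·1123; (2/5001) = +1 since 5001 mod 8 = 1, so (2246/5001) = (+1)^1·(1123/5001); sign now -1
reciprocity: (1123/5001) = +1·(5001/1123) since 1123 mod 4 = 3, 5001 mod 4 = 1; sign now -1
(5001/1123) = (509/1123)   [reduce mod 1123]
reciprocity: (509/1123) = +1·(1123/509) since 509 mod 4 = 1, 1123 mod 4 = 3; sign now -1
(1123/509) = (105/509)   [reduce mod 509]
reciprocity: (105/509) = +1·(509/105) since 105 mod 4 = 1, 509 mod 4 = 1; sign now -1
(509/105) = (89/105)   [reduce mod 105]
reciprocity: (89/105) = +1·(105/89) since 89 mod 4 = 1, 105 mod 4 = 1; sign now -1
(105/89) = (16/89)   [reduce mod 89]
16 = 2^4·1; (2/89) = +1 since 89 mod 8 = 1, so (16/89) = (+1)^4·(1/89); sign now -1
(1/89) = 1; final value = sign = -1

-1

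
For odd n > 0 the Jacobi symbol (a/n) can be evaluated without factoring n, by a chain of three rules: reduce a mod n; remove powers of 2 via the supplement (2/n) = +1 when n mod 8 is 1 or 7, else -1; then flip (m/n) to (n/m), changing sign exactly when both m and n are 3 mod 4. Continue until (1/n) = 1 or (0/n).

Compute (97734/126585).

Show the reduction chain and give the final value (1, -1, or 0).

0

factor out 2^1: 97734 = 2^1·48867; with 126585 mod 8 = 1, (2/126585) = +1; sign now +1; continue with (48867/126585)
flip (48867/126585) -> (126585/48867): both odd, 48867 mod 4 = 3, 126585 mod 4 = 1, so the flip contributes +1; sign now +1
(126585/48867): 126585 mod 48867 = 28851, so (126585/48867) = (28851/48867)
flip (28851/48867) -> (48867/28851): both odd, 28851 mod 4 = 3, 48867 mod 4 = 3, so the flip contributes -1; sign now -1
(48867/28851): 48867 mod 28851 = 20016, so (48867/28851) = (20016/28851)
factor out 2^4: 20016 = 2^4·1251; with 28851 mod 8 = 3, (2/28851) = -1; sign now -1; continue with (1251/28851)
flip (1251/28851) -> (28851/1251): both odd, 1251 mod 4 = 3, 28851 mod 4 = 3, so the flip contributes -1; sign now +1
(28851/1251): 28851 mod 1251 = 78, so (28851/1251) = (78/1251)
factor out 2^1: 78 = 2^1·39; with 1251 mod 8 = 3, (2/1251) = -1; sign now -1; continue with (39/1251)
flip (39/1251) -> (1251/39): both odd, 39 mod 4 = 3, 1251 mod 4 = 3, so the flip contributes -1; sign now +1
(1251/39): 1251 mod 39 = 3, so (1251/39) = (3/39)
flip (3/39) -> (39/3): both odd, 3 mod 4 = 3, 39 mod 4 = 3, so the flip contributes -1; sign now -1
(39/3): 39 mod 3 = 0, so (39/3) = (0/3)
reached (0/3); gcd(a, n) > 1, so (0/3) = 0 and the symbol is 0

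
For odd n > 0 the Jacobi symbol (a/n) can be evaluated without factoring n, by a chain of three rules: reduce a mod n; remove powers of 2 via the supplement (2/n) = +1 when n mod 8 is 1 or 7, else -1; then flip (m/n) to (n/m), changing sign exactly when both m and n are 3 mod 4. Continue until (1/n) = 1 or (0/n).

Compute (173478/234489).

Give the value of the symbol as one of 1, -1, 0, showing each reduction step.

factor out 2^1: 173478 = 2^1·86739; with 234489 mod 8 = 1, (2/234489) = +1; sign now +1; continue with (86739/234489)
flip (86739/234489) -> (234489/86739): both odd, 86739 mod 4 = 3, 234489 mod 4 = 1, so the flip contributes +1; sign now +1
(234489/86739): 234489 mod 86739 = 61011, so (234489/86739) = (61011/86739)
flip (61011/86739) -> (86739/61011): both odd, 61011 mod 4 = 3, 86739 mod 4 = 3, so the flip contributes -1; sign now -1
(86739/61011): 86739 mod 61011 = 25728, so (86739/61011) = (25728/61011)
factor out 2^7: 25728 = 2^7·201; with 61011 mod 8 = 3, (2/61011) = -1; sign now +1; continue with (201/61011)
flip (201/61011) -> (61011/201): both odd, 201 mod 4 = 1, 61011 mod 4 = 3, so the flip contributes +1; sign now +1
(61011/201): 61011 mod 201 = 108, so (61011/201) = (108/201)
factor out 2^2: 108 = 2^2·27; with 201 mod 8 = 1, (2/201) = +1; sign now +1; continue with (27/201)
flip (27/201) -> (201/27): both odd, 27 mod 4 = 3, 201 mod 4 = 1, so the flip contributes +1; sign now +1
(201/27): 201 mod 27 = 12, so (201/27) = (12/27)
factor out 2^2: 12 = 2^2·3; with 27 mod 8 = 3, (2/27) = -1; sign now +1; continue with (3/27)
flip (3/27) -> (27/3): both odd, 3 mod 4 = 3, 27 mod 4 = 3, so the flip contributes -1; sign now -1
(27/3): 27 mod 3 = 0, so (27/3) = (0/3)
reached (0/3); gcd(a, n) > 1, so (0/3) = 0 and the symbol is 0

0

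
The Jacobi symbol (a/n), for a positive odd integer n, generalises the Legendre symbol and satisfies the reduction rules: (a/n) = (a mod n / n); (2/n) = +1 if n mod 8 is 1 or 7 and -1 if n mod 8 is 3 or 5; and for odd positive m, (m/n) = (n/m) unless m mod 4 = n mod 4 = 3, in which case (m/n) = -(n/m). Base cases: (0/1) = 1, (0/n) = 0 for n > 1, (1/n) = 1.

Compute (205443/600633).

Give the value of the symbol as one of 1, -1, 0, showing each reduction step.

0

reciprocity: (205443/600633) = +1·(600633/205443) since 205443 mod 4 = 3, 600633 mod 4 = 1; sign now +1
(600633/205443) = (189747/205443)   [reduce mod 205443]
reciprocity: (189747/205443) = -1·(205443/189747) since 189747 mod 4 = 3, 205443 mod 4 = 3; sign now -1
(205443/189747) = (15696/189747)   [reduce mod 189747]
15696 = 2^4·981; (2/189747) = -1 since 189747 mod 8 = 3, so (15696/189747) = (-1)^4·(981/189747); sign now -1
reciprocity: (981/189747) = +1·(189747/981) since 981 mod 4 = 1, 189747 mod 4 = 3; sign now -1
(189747/981) = (414/981)   [reduce mod 981]
414 = 2^1·207; (2/981) = -1 since 981 mod 8 = 5, so (414/981) = (-1)^1·(207/981); sign now +1
reciprocity: (207/981) = +1·(981/207) since 207 mod 4 = 3, 981 mod 4 = 1; sign now +1
(981/207) = (153/207)   [reduce mod 207]
reciprocity: (153/207) = +1·(207/153) since 153 mod 4 = 1, 207 mod 4 = 3; sign now +1
(207/153) = (54/153)   [reduce mod 153]
54 = 2^1·27; (2/153) = +1 since 153 mod 8 = 1, so (54/153) = (+1)^1·(27/153); sign now +1
reciprocity: (27/153) = +1·(153/27) since 27 mod 4 = 3, 153 mod 4 = 1; sign now +1
(153/27) = (18/27)   [reduce mod 27]
18 = 2^1·9; (2/27) = -1 since 27 mod 8 = 3, so (18/27) = (-1)^1·(9/27); sign now -1
reciprocity: (9/27) = +1·(27/9) since 9 mod 4 = 1, 27 mod 4 = 3; sign now -1
(27/9) = (0/9)   [reduce mod 9]
(0/9) = 0   [gcd(a, n) > 1]; final value = 0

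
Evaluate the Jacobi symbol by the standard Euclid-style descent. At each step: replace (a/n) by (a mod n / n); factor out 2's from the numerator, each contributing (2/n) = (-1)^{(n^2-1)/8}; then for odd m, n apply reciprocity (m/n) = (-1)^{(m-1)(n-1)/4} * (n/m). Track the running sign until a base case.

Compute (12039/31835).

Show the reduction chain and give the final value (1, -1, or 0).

reciprocity: (12039/31835) = -1·(31835/12039) since 12039 mod 4 = 3, 31835 mod 4 = 3; sign now -1
(31835/12039) = (7757/12039)   [reduce mod 12039]
reciprocity: (7757/12039) = +1·(12039/7757) since 7757 mod 4 = 1, 12039 mod 4 = 3; sign now -1
(12039/7757) = (4282/7757)   [reduce mod 7757]
4282 = 2^1·2141; (2/7757) = -1 since 7757 mod 8 = 5, so (4282/7757) = (-1)^1·(2141/7757); sign now +1
reciprocity: (2141/7757) = +1·(7757/2141) since 2141 mod 4 = 1, 7757 mod 4 = 1; sign now +1
(7757/2141) = (1334/2141)   [reduce mod 2141]
1334 = 2^1·667; (2/2141) = -1 since 2141 mod 8 = 5, so (1334/2141) = (-1)^1·(667/2141); sign now -1
reciprocity: (667/2141) = +1·(2141/667) since 667 mod 4 = 3, 2141 mod 4 = 1; sign now -1
(2141/667) = (140/667)   [reduce mod 667]
140 = 2^2·35; (2/667) = -1 since 667 mod 8 = 3, so (140/667) = (-1)^2·(35/667); sign now -1
reciprocity: (35/667) = -1·(667/35) since 35 mod 4 = 3, 667 mod 4 = 3; sign now +1
(667/35) = (2/35)   [reduce mod 35]
2 = 2^1·1; (2/35) = -1 since 35 mod 8 = 3, so (2/35) = (-1)^1·(1/35); sign now -1
(1/35) = 1; final value = sign = -1

-1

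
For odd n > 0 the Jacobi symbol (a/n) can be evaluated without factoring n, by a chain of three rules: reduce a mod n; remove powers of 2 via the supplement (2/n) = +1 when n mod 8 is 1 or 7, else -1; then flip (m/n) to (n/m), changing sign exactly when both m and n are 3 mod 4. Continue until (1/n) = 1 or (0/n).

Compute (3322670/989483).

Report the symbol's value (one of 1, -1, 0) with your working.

-1

(3322670/989483): 3322670 mod 989483 = 354221, so (3322670/989483) = (354221/989483)
flip (354221/989483) -> (989483/354221): both odd, 354221 mod 4 = 1, 989483 mod 4 = 3, so the flip contributes +1; sign now +1
(989483/354221): 989483 mod 354221 = 281041, so (989483/354221) = (281041/354221)
flip (281041/354221) -> (354221/281041): both odd, 281041 mod 4 = 1, 354221 mod 4 = 1, so the flip contributes +1; sign now +1
(354221/281041): 354221 mod 281041 = 73180, so (354221/281041) = (73180/281041)
factor out 2^2: 73180 = 2^2·18295; with 281041 mod 8 = 1, (2/281041) = +1; sign now +1; continue with (18295/281041)
flip (18295/281041) -> (281041/18295): both odd, 18295 mod 4 = 3, 281041 mod 4 = 1, so the flip contributes +1; sign now +1
(281041/18295): 281041 mod 18295 = 6616, so (281041/18295) = (6616/18295)
factor out 2^3: 6616 = 2^3·827; with 18295 mod 8 = 7, (2/18295) = +1; sign now +1; continue with (827/18295)
flip (827/18295) -> (18295/827): both odd, 827 mod 4 = 3, 18295 mod 4 = 3, so the flip contributes -1; sign now -1
(18295/827): 18295 mod 827 = 101, so (18295/827) = (101/827)
flip (101/827) -> (827/101): both odd, 101 mod 4 = 1, 827 mod 4 = 3, so the flip contributes +1; sign now -1
(827/101): 827 mod 101 = 19, so (827/101) = (19/101)
flip (19/101) -> (101/19): both odd, 19 mod 4 = 3, 101 mod 4 = 1, so the flip contributes +1; sign now -1
(101/19): 101 mod 19 = 6, so (101/19) = (6/19)
factor out 2^1: 6 = 2^1·3; with 19 mod 8 = 3, (2/19) = -1; sign now +1; continue with (3/19)
flip (3/19) -> (19/3): both odd, 3 mod 4 = 3, 19 mod 4 = 3, so the flip contributes -1; sign now -1
(19/3): 19 mod 3 = 1, so (19/3) = (1/3)
reached (1/3) = 1, so the symbol is -1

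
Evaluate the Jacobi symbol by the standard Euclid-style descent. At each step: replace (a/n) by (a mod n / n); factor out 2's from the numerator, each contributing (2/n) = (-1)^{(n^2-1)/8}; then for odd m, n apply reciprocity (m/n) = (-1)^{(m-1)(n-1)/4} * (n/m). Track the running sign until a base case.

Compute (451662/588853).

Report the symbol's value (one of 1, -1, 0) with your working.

1

factor out 2^1: 451662 = 2^1·225831; with 588853 mod 8 = 5, (2/588853) = -1; sign now -1; continue with (225831/588853)
flip (225831/588853) -> (588853/225831): both odd, 225831 mod 4 = 3, 588853 mod 4 = 1, so the flip contributes +1; sign now -1
(588853/225831): 588853 mod 225831 = 137191, so (588853/225831) = (137191/225831)
flip (137191/225831) -> (225831/137191): both odd, 137191 mod 4 = 3, 225831 mod 4 = 3, so the flip contributes -1; sign now +1
(225831/137191): 225831 mod 137191 = 88640, so (225831/137191) = (88640/137191)
factor out 2^6: 88640 = 2^6·1385; with 137191 mod 8 = 7, (2/137191) = +1; sign now +1; continue with (1385/137191)
flip (1385/137191) -> (137191/1385): both odd, 1385 mod 4 = 1, 137191 mod 4 = 3, so the flip contributes +1; sign now +1
(137191/1385): 137191 mod 1385 = 76, so (137191/1385) = (76/1385)
factor out 2^2: 76 = 2^2·19; with 1385 mod 8 = 1, (2/1385) = +1; sign now +1; continue with (19/1385)
flip (19/1385) -> (1385/19): both odd, 19 mod 4 = 3, 1385 mod 4 = 1, so the flip contributes +1; sign now +1
(1385/19): 1385 mod 19 = 17, so (1385/19) = (17/19)
flip (17/19) -> (19/17): both odd, 17 mod 4 = 1, 19 mod 4 = 3, so the flip contributes +1; sign now +1
(19/17): 19 mod 17 = 2, so (19/17) = (2/17)
factor out 2^1: 2 = 2^1·1; with 17 mod 8 = 1, (2/17) = +1; sign now +1; continue with (1/17)
reached (1/17) = 1, so the symbol is +1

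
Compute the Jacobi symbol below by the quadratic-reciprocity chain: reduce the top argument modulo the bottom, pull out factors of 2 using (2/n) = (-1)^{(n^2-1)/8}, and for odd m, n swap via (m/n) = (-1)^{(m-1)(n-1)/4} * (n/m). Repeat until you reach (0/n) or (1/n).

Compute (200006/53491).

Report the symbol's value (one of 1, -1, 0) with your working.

(200006/53491): 200006 mod 53491 = 39533, so (200006/53491) = (39533/53491)
flip (39533/53491) -> (53491/39533): both odd, 39533 mod 4 = 1, 53491 mod 4 = 3, so the flip contributes +1; sign now +1
(53491/39533): 53491 mod 39533 = 13958, so (53491/39533) = (13958/39533)
factor out 2^1: 13958 = 2^1·6979; with 39533 mod 8 = 5, (2/39533) = -1; sign now -1; continue with (6979/39533)
flip (6979/39533) -> (39533/6979): both odd, 6979 mod 4 = 3, 39533 mod 4 = 1, so the flip contributes +1; sign now -1
(39533/6979): 39533 mod 6979 = 4638, so (39533/6979) = (4638/6979)
factor out 2^1: 4638 = 2^1·2319; with 6979 mod 8 = 3, (2/6979) = -1; sign now +1; continue with (2319/6979)
flip (2319/6979) -> (6979/2319): both odd, 2319 mod 4 = 3, 6979 mod 4 = 3, so the flip contributes -1; sign now -1
(6979/2319): 6979 mod 2319 = 22, so (6979/2319) = (22/2319)
factor out 2^1: 22 = 2^1·11; with 2319 mod 8 = 7, (2/2319) = +1; sign now -1; continue with (11/2319)
flip (11/2319) -> (2319/11): both odd, 11 mod 4 = 3, 2319 mod 4 = 3, so the flip contributes -1; sign now +1
(2319/11): 2319 mod 11 = 9, so (2319/11) = (9/11)
flip (9/11) -> (11/9): both odd, 9 mod 4 = 1, 11 mod 4 = 3, so the flip contributes +1; sign now +1
(11/9): 11 mod 9 = 2, so (11/9) = (2/9)
factor out 2^1: 2 = 2^1·1; with 9 mod 8 = 1, (2/9) = +1; sign now +1; continue with (1/9)
reached (1/9) = 1, so the symbol is +1

1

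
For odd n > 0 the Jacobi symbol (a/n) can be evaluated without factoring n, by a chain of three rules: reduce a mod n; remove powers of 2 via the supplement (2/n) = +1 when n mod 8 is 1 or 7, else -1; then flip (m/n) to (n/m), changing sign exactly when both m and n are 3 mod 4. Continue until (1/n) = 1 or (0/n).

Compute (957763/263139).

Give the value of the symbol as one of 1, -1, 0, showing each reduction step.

(957763/263139) = (168346/263139)   [reduce mod 263139]
168346 = 2^1·84173; (2/263139) = -1 since 263139 mod 8 = 3, so (168346/263139) = (-1)^1·(84173/263139); sign now -1
reciprocity: (84173/263139) = +1·(263139/84173) since 84173 mod 4 = 1, 263139 mod 4 = 3; sign now -1
(263139/84173) = (10620/84173)   [reduce mod 84173]
10620 = 2^2·2655; (2/84173) = -1 since 84173 mod 8 = 5, so (10620/84173) = (-1)^2·(2655/84173); sign now -1
reciprocity: (2655/84173) = +1·(84173/2655) since 2655 mod 4 = 3, 84173 mod 4 = 1; sign now -1
(84173/2655) = (1868/2655)   [reduce mod 2655]
1868 = 2^2·467; (2/2655) = +1 since 2655 mod 8 = 7, so (1868/2655) = (+1)^2·(467/2655); sign now -1
reciprocity: (467/2655) = -1·(2655/467) since 467 mod 4 = 3, 2655 mod 4 = 3; sign now +1
(2655/467) = (320/467)   [reduce mod 467]
320 = 2^6·5; (2/467) = -1 since 467 mod 8 = 3, so (320/467) = (-1)^6·(5/467); sign now +1
reciprocity: (5/467) = +1·(467/5) since 5 mod 4 = 1, 467 mod 4 = 3; sign now +1
(467/5) = (2/5)   [reduce mod 5]
2 = 2^1·1; (2/5) = -1 since 5 mod 8 = 5, so (2/5) = (-1)^1·(1/5); sign now -1
(1/5) = 1; final value = sign = -1

-1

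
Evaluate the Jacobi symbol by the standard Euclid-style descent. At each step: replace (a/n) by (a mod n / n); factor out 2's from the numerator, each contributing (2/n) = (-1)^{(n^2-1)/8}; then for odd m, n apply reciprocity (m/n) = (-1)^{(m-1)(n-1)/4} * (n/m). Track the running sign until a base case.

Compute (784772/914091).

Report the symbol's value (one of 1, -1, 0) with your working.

1

factor out 2^2: 784772 = 2^2·196193; with 914091 mod 8 = 3, (2/914091) = -1; sign now +1; continue with (196193/914091)
flip (196193/914091) -> (914091/196193): both odd, 196193 mod 4 = 1, 914091 mod 4 = 3, so the flip contributes +1; sign now +1
(914091/196193): 914091 mod 196193 = 129319, so (914091/196193) = (129319/196193)
flip (129319/196193) -> (196193/129319): both odd, 129319 mod 4 = 3, 196193 mod 4 = 1, so the flip contributes +1; sign now +1
(196193/129319): 196193 mod 129319 = 66874, so (196193/129319) = (66874/129319)
factor out 2^1: 66874 = 2^1·33437; with 129319 mod 8 = 7, (2/129319) = +1; sign now +1; continue with (33437/129319)
flip (33437/129319) -> (129319/33437): both odd, 33437 mod 4 = 1, 129319 mod 4 = 3, so the flip contributes +1; sign now +1
(129319/33437): 129319 mod 33437 = 29008, so (129319/33437) = (29008/33437)
factor out 2^4: 29008 = 2^4·1813; with 33437 mod 8 = 5, (2/33437) = -1; sign now +1; continue with (1813/33437)
flip (1813/33437) -> (33437/1813): both odd, 1813 mod 4 = 1, 33437 mod 4 = 1, so the flip contributes +1; sign now +1
(33437/1813): 33437 mod 1813 = 803, so (33437/1813) = (803/1813)
flip (803/1813) -> (1813/803): both odd, 803 mod 4 = 3, 1813 mod 4 = 1, so the flip contributes +1; sign now +1
(1813/803): 1813 mod 803 = 207, so (1813/803) = (207/803)
flip (207/803) -> (803/207): both odd, 207 mod 4 = 3, 803 mod 4 = 3, so the flip contributes -1; sign now -1
(803/207): 803 mod 207 = 182, so (803/207) = (182/207)
factor out 2^1: 182 = 2^1·91; with 207 mod 8 = 7, (2/207) = +1; sign now -1; continue with (91/207)
flip (91/207) -> (207/91): both odd, 91 mod 4 = 3, 207 mod 4 = 3, so the flip contributes -1; sign now +1
(207/91): 207 mod 91 = 25, so (207/91) = (25/91)
flip (25/91) -> (91/25): both odd, 25 mod 4 = 1, 91 mod 4 = 3, so the flip contributes +1; sign now +1
(91/25): 91 mod 25 = 16, so (91/25) = (16/25)
factor out 2^4: 16 = 2^4·1; with 25 mod 8 = 1, (2/25) = +1; sign now +1; continue with (1/25)
reached (1/25) = 1, so the symbol is +1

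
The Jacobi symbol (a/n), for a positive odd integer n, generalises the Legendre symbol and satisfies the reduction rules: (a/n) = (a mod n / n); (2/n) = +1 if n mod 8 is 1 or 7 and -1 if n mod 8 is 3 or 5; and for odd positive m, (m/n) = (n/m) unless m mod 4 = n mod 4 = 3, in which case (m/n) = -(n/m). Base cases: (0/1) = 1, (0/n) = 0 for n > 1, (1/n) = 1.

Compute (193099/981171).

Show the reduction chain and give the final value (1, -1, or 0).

1

reciprocity: (193099/981171) = -1·(981171/193099) since 193099 mod 4 = 3, 981171 mod 4 = 3; sign now -1
(981171/193099) = (15676/193099)   [reduce mod 193099]
15676 = 2^2·3919; (2/193099) = -1 since 193099 mod 8 = 3, so (15676/193099) = (-1)^2·(3919/193099); sign now -1
reciprocity: (3919/193099) = -1·(193099/3919) since 3919 mod 4 = 3, 193099 mod 4 = 3; sign now +1
(193099/3919) = (1068/3919)   [reduce mod 3919]
1068 = 2^2·267; (2/3919) = +1 since 3919 mod 8 = 7, so (1068/3919) = (+1)^2·(267/3919); sign now +1
reciprocity: (267/3919) = -1·(3919/267) since 267 mod 4 = 3, 3919 mod 4 = 3; sign now -1
(3919/267) = (181/267)   [reduce mod 267]
reciprocity: (181/267) = +1·(267/181) since 181 mod 4 = 1, 267 mod 4 = 3; sign now -1
(267/181) = (86/181)   [reduce mod 181]
86 = 2^1·43; (2/181) = -1 since 181 mod 8 = 5, so (86/181) = (-1)^1·(43/181); sign now +1
reciprocity: (43/181) = +1·(181/43) since 43 mod 4 = 3, 181 mod 4 = 1; sign now +1
(181/43) = (9/43)   [reduce mod 43]
reciprocity: (9/43) = +1·(43/9) since 9 mod 4 = 1, 43 mod 4 = 3; sign now +1
(43/9) = (7/9)   [reduce mod 9]
reciprocity: (7/9) = +1·(9/7) since 7 mod 4 = 3, 9 mod 4 = 1; sign now +1
(9/7) = (2/7)   [reduce mod 7]
2 = 2^1·1; (2/7) = +1 since 7 mod 8 = 7, so (2/7) = (+1)^1·(1/7); sign now +1
(1/7) = 1; final value = sign = +1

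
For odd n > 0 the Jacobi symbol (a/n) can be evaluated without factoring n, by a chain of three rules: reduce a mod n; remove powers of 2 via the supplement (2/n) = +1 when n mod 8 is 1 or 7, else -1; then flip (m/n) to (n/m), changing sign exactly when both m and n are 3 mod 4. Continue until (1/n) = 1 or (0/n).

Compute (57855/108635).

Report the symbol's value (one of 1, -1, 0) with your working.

reciprocity: (57855/108635) = -1·(108635/57855) since 57855 mod 4 = 3, 108635 mod 4 = 3; sign now -1
(108635/57855) = (50780/57855)   [reduce mod 57855]
50780 = 2^2·12695; (2/57855) = +1 since 57855 mod 8 = 7, so (50780/57855) = (+1)^2·(12695/57855); sign now -1
reciprocity: (12695/57855) = -1·(57855/12695) since 12695 mod 4 = 3, 57855 mod 4 = 3; sign now +1
(57855/12695) = (7075/12695)   [reduce mod 12695]
reciprocity: (7075/12695) = -1·(12695/7075) since 7075 mod 4 = 3, 12695 mod 4 = 3; sign now -1
(12695/7075) = (5620/7075)   [reduce mod 7075]
5620 = 2^2·1405; (2/7075) = -1 since 7075 mod 8 = 3, so (5620/7075) = (-1)^2·(1405/7075); sign now -1
reciprocity: (1405/7075) = +1·(7075/1405) since 1405 mod 4 = 1, 7075 mod 4 = 3; sign now -1
(7075/1405) = (50/1405)   [reduce mod 1405]
50 = 2^1·25; (2/1405) = -1 since 1405 mod 8 = 5, so (50/1405) = (-1)^1·(25/1405); sign now +1
reciprocity: (25/1405) = +1·(1405/25) since 25 mod 4 = 1, 1405 mod 4 = 1; sign now +1
(1405/25) = (5/25)   [reduce mod 25]
reciprocity: (5/25) = +1·(25/5) since 5 mod 4 = 1, 25 mod 4 = 1; sign now +1
(25/5) = (0/5)   [reduce mod 5]
(0/5) = 0   [gcd(a, n) > 1]; final value = 0

0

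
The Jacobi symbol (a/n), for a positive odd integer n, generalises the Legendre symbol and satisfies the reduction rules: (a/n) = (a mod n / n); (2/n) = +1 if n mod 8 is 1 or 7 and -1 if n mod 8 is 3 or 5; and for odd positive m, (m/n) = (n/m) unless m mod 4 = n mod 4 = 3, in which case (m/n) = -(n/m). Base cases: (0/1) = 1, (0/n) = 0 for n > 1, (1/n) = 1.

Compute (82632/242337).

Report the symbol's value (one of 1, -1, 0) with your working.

82632 = 2^3·10329; (2/242337) = +1 since 242337 mod 8 = 1, so (82632/242337) = (+1)^3·(10329/242337); sign now +1
reciprocity: (10329/242337) = +1·(242337/10329) since 10329 mod 4 = 1, 242337 mod 4 = 1; sign now +1
(242337/10329) = (4770/10329)   [reduce mod 10329]
4770 = 2^1·2385; (2/10329) = +1 since 10329 mod 8 = 1, so (4770/10329) = (+1)^1·(2385/10329); sign now +1
reciprocity: (2385/10329) = +1·(10329/2385) since 2385 mod 4 = 1, 10329 mod 4 = 1; sign now +1
(10329/2385) = (789/2385)   [reduce mod 2385]
reciprocity: (789/2385) = +1·(2385/789) since 789 mod 4 = 1, 2385 mod 4 = 1; sign now +1
(2385/789) = (18/789)   [reduce mod 789]
18 = 2^1·9; (2/789) = -1 since 789 mod 8 = 5, so (18/789) = (-1)^1·(9/789); sign now -1
reciprocity: (9/789) = +1·(789/9) since 9 mod 4 = 1, 789 mod 4 = 1; sign now -1
(789/9) = (6/9)   [reduce mod 9]
6 = 2^1·3; (2/9) = +1 since 9 mod 8 = 1, so (6/9) = (+1)^1·(3/9); sign now -1
reciprocity: (3/9) = +1·(9/3) since 3 mod 4 = 3, 9 mod 4 = 1; sign now -1
(9/3) = (0/3)   [reduce mod 3]
(0/3) = 0   [gcd(a, n) > 1]; final value = 0

0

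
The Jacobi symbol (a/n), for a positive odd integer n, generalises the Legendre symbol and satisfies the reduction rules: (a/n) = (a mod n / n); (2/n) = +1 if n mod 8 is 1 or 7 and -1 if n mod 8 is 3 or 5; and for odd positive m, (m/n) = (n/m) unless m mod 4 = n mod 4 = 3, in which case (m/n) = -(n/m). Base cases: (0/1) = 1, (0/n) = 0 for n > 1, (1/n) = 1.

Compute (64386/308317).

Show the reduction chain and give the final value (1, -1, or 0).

-1

factor out 2^1: 64386 = 2^1·32193; with 308317 mod 8 = 5, (2/308317) = -1; sign now -1; continue with (32193/308317)
flip (32193/308317) -> (308317/32193): both odd, 32193 mod 4 = 1, 308317 mod 4 = 1, so the flip contributes +1; sign now -1
(308317/32193): 308317 mod 32193 = 18580, so (308317/32193) = (18580/32193)
factor out 2^2: 18580 = 2^2·4645; with 32193 mod 8 = 1, (2/32193) = +1; sign now -1; continue with (4645/32193)
flip (4645/32193) -> (32193/4645): both odd, 4645 mod 4 = 1, 32193 mod 4 = 1, so the flip contributes +1; sign now -1
(32193/4645): 32193 mod 4645 = 4323, so (32193/4645) = (4323/4645)
flip (4323/4645) -> (4645/4323): both odd, 4323 mod 4 = 3, 4645 mod 4 = 1, so the flip contributes +1; sign now -1
(4645/4323): 4645 mod 4323 = 322, so (4645/4323) = (322/4323)
factor out 2^1: 322 = 2^1·161; with 4323 mod 8 = 3, (2/4323) = -1; sign now +1; continue with (161/4323)
flip (161/4323) -> (4323/161): both odd, 161 mod 4 = 1, 4323 mod 4 = 3, so the flip contributes +1; sign now +1
(4323/161): 4323 mod 161 = 137, so (4323/161) = (137/161)
flip (137/161) -> (161/137): both odd, 137 mod 4 = 1, 161 mod 4 = 1, so the flip contributes +1; sign now +1
(161/137): 161 mod 137 = 24, so (161/137) = (24/137)
factor out 2^3: 24 = 2^3·3; with 137 mod 8 = 1, (2/137) = +1; sign now +1; continue with (3/137)
flip (3/137) -> (137/3): both odd, 3 mod 4 = 3, 137 mod 4 = 1, so the flip contributes +1; sign now +1
(137/3): 137 mod 3 = 2, so (137/3) = (2/3)
factor out 2^1: 2 = 2^1·1; with 3 mod 8 = 3, (2/3) = -1; sign now -1; continue with (1/3)
reached (1/3) = 1, so the symbol is -1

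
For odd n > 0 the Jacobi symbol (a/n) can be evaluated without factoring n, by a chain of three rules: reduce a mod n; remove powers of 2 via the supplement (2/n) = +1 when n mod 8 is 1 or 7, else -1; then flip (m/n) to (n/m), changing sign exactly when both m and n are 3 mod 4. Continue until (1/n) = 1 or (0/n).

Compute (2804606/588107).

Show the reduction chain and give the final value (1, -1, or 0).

1

(2804606/588107) = (452178/588107)   [reduce mod 588107]
452178 = 2^1·226089; (2/588107) = -1 since 588107 mod 8 = 3, so (452178/588107) = (-1)^1·(226089/588107); sign now -1
reciprocity: (226089/588107) = +1·(588107/226089) since 226089 mod 4 = 1, 588107 mod 4 = 3; sign now -1
(588107/226089) = (135929/226089)   [reduce mod 226089]
reciprocity: (135929/226089) = +1·(226089/135929) since 135929 mod 4 = 1, 226089 mod 4 = 1; sign now -1
(226089/135929) = (90160/135929)   [reduce mod 135929]
90160 = 2^4·5635; (2/135929) = +1 since 135929 mod 8 = 1, so (90160/135929) = (+1)^4·(5635/135929); sign now -1
reciprocity: (5635/135929) = +1·(135929/5635) since 5635 mod 4 = 3, 135929 mod 4 = 1; sign now -1
(135929/5635) = (689/5635)   [reduce mod 5635]
reciprocity: (689/5635) = +1·(5635/689) since 689 mod 4 = 1, 5635 mod 4 = 3; sign now -1
(5635/689) = (123/689)   [reduce mod 689]
reciprocity: (123/689) = +1·(689/123) since 123 mod 4 = 3, 689 mod 4 = 1; sign now -1
(689/123) = (74/123)   [reduce mod 123]
74 = 2^1·37; (2/123) = -1 since 123 mod 8 = 3, so (74/123) = (-1)^1·(37/123); sign now +1
reciprocity: (37/123) = +1·(123/37) since 37 mod 4 = 1, 123 mod 4 = 3; sign now +1
(123/37) = (12/37)   [reduce mod 37]
12 = 2^2·3; (2/37) = -1 since 37 mod 8 = 5, so (12/37) = (-1)^2·(3/37); sign now +1
reciprocity: (3/37) = +1·(37/3) since 3 mod 4 = 3, 37 mod 4 = 1; sign now +1
(37/3) = (1/3)   [reduce mod 3]
(1/3) = 1; final value = sign = +1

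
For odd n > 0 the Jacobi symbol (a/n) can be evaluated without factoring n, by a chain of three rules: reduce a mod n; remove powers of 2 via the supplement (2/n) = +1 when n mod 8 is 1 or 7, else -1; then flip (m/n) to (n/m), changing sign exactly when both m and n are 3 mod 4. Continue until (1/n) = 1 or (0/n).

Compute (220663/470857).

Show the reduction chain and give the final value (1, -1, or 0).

-1

flip (220663/470857) -> (470857/220663): both odd, 220663 mod 4 = 3, 470857 mod 4 = 1, so the flip contributes +1; sign now +1
(470857/220663): 470857 mod 220663 = 29531, so (470857/220663) = (29531/220663)
flip (29531/220663) -> (220663/29531): both odd, 29531 mod 4 = 3, 220663 mod 4 = 3, so the flip contributes -1; sign now -1
(220663/29531): 220663 mod 29531 = 13946, so (220663/29531) = (13946/29531)
factor out 2^1: 13946 = 2^1·6973; with 29531 mod 8 = 3, (2/29531) = -1; sign now +1; continue with (6973/29531)
flip (6973/29531) -> (29531/6973): both odd, 6973 mod 4 = 1, 29531 mod 4 = 3, so the flip contributes +1; sign now +1
(29531/6973): 29531 mod 6973 = 1639, so (29531/6973) = (1639/6973)
flip (1639/6973) -> (6973/1639): both odd, 1639 mod 4 = 3, 6973 mod 4 = 1, so the flip contributes +1; sign now +1
(6973/1639): 6973 mod 1639 = 417, so (6973/1639) = (417/1639)
flip (417/1639) -> (1639/417): both odd, 417 mod 4 = 1, 1639 mod 4 = 3, so the flip contributes +1; sign now +1
(1639/417): 1639 mod 417 = 388, so (1639/417) = (388/417)
factor out 2^2: 388 = 2^2·97; with 417 mod 8 = 1, (2/417) = +1; sign now +1; continue with (97/417)
flip (97/417) -> (417/97): both odd, 97 mod 4 = 1, 417 mod 4 = 1, so the flip contributes +1; sign now +1
(417/97): 417 mod 97 = 29, so (417/97) = (29/97)
flip (29/97) -> (97/29): both odd, 29 mod 4 = 1, 97 mod 4 = 1, so the flip contributes +1; sign now +1
(97/29): 97 mod 29 = 10, so (97/29) = (10/29)
factor out 2^1: 10 = 2^1·5; with 29 mod 8 = 5, (2/29) = -1; sign now -1; continue with (5/29)
flip (5/29) -> (29/5): both odd, 5 mod 4 = 1, 29 mod 4 = 1, so the flip contributes +1; sign now -1
(29/5): 29 mod 5 = 4, so (29/5) = (4/5)
factor out 2^2: 4 = 2^2·1; with 5 mod 8 = 5, (2/5) = -1; sign now -1; continue with (1/5)
reached (1/5) = 1, so the symbol is -1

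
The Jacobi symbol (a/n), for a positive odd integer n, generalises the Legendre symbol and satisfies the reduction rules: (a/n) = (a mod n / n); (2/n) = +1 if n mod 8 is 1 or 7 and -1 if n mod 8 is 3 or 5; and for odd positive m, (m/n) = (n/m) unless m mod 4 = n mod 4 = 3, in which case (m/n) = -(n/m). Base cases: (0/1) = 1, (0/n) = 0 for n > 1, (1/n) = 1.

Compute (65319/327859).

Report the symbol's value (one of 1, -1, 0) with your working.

1

reciprocity: (65319/327859) = -1·(327859/65319) since 65319 mod 4 = 3, 327859 mod 4 = 3; sign now -1
(327859/65319) = (1264/65319)   [reduce mod 65319]
1264 = 2^4·79; (2/65319) = +1 since 65319 mod 8 = 7, so (1264/65319) = (+1)^4·(79/65319); sign now -1
reciprocity: (79/65319) = -1·(65319/79) since 79 mod 4 = 3, 65319 mod 4 = 3; sign now +1
(65319/79) = (65/79)   [reduce mod 79]
reciprocity: (65/79) = +1·(79/65) since 65 mod 4 = 1, 79 mod 4 = 3; sign now +1
(79/65) = (14/65)   [reduce mod 65]
14 = 2^1·7; (2/65) = +1 since 65 mod 8 = 1, so (14/65) = (+1)^1·(7/65); sign now +1
reciprocity: (7/65) = +1·(65/7) since 7 mod 4 = 3, 65 mod 4 = 1; sign now +1
(65/7) = (2/7)   [reduce mod 7]
2 = 2^1·1; (2/7) = +1 since 7 mod 8 = 7, so (2/7) = (+1)^1·(1/7); sign now +1
(1/7) = 1; final value = sign = +1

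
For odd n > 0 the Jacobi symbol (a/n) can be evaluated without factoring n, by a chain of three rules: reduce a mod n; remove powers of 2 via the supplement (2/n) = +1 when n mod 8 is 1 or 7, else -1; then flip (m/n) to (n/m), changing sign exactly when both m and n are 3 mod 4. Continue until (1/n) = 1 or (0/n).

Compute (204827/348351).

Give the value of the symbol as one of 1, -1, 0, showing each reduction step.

-1

reciprocity: (204827/348351) = -1·(348351/204827) since 204827 mod 4 = 3, 348351 mod 4 = 3; sign now -1
(348351/204827) = (143524/204827)   [reduce mod 204827]
143524 = 2^2·35881; (2/204827) = -1 since 204827 mod 8 = 3, so (143524/204827) = (-1)^2·(35881/204827); sign now -1
reciprocity: (35881/204827) = +1·(204827/35881) since 35881 mod 4 = 1, 204827 mod 4 = 3; sign now -1
(204827/35881) = (25422/35881)   [reduce mod 35881]
25422 = 2^1·12711; (2/35881) = +1 since 35881 mod 8 = 1, so (25422/35881) = (+1)^1·(12711/35881); sign now -1
reciprocity: (12711/35881) = +1·(35881/12711) since 12711 mod 4 = 3, 35881 mod 4 = 1; sign now -1
(35881/12711) = (10459/12711)   [reduce mod 12711]
reciprocity: (10459/12711) = -1·(12711/10459) since 10459 mod 4 = 3, 12711 mod 4 = 3; sign now +1
(12711/10459) = (2252/10459)   [reduce mod 10459]
2252 = 2^2·563; (2/10459) = -1 since 10459 mod 8 = 3, so (2252/10459) = (-1)^2·(563/10459); sign now +1
reciprocity: (563/10459) = -1·(10459/563) since 563 mod 4 = 3, 10459 mod 4 = 3; sign now -1
(10459/563) = (325/563)   [reduce mod 563]
reciprocity: (325/563) = +1·(563/325) since 325 mod 4 = 1, 563 mod 4 = 3; sign now -1
(563/325) = (238/325)   [reduce mod 325]
238 = 2^1·119; (2/325) = -1 since 325 mod 8 = 5, so (238/325) = (-1)^1·(119/325); sign now +1
reciprocity: (119/325) = +1·(325/119) since 119 mod 4 = 3, 325 mod 4 = 1; sign now +1
(325/119) = (87/119)   [reduce mod 119]
reciprocity: (87/119) = -1·(119/87) since 87 mod 4 = 3, 119 mod 4 = 3; sign now -1
(119/87) = (32/87)   [reduce mod 87]
32 = 2^5·1; (2/87) = +1 since 87 mod 8 = 7, so (32/87) = (+1)^5·(1/87); sign now -1
(1/87) = 1; final value = sign = -1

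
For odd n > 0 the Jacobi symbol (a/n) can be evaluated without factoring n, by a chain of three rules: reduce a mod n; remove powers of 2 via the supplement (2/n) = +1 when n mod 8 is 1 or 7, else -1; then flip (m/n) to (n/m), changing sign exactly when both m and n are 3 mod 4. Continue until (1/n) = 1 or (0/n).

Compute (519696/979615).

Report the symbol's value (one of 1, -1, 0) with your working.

1

factor out 2^4: 519696 = 2^4·32481; with 979615 mod 8 = 7, (2/979615) = +1; sign now +1; continue with (32481/979615)
flip (32481/979615) -> (979615/32481): both odd, 32481 mod 4 = 1, 979615 mod 4 = 3, so the flip contributes +1; sign now +1
(979615/32481): 979615 mod 32481 = 5185, so (979615/32481) = (5185/32481)
flip (5185/32481) -> (32481/5185): both odd, 5185 mod 4 = 1, 32481 mod 4 = 1, so the flip contributes +1; sign now +1
(32481/5185): 32481 mod 5185 = 1371, so (32481/5185) = (1371/5185)
flip (1371/5185) -> (5185/1371): both odd, 1371 mod 4 = 3, 5185 mod 4 = 1, so the flip contributes +1; sign now +1
(5185/1371): 5185 mod 1371 = 1072, so (5185/1371) = (1072/1371)
factor out 2^4: 1072 = 2^4·67; with 1371 mod 8 = 3, (2/1371) = -1; sign now +1; continue with (67/1371)
flip (67/1371) -> (1371/67): both odd, 67 mod 4 = 3, 1371 mod 4 = 3, so the flip contributes -1; sign now -1
(1371/67): 1371 mod 67 = 31, so (1371/67) = (31/67)
flip (31/67) -> (67/31): both odd, 31 mod 4 = 3, 67 mod 4 = 3, so the flip contributes -1; sign now +1
(67/31): 67 mod 31 = 5, so (67/31) = (5/31)
flip (5/31) -> (31/5): both odd, 5 mod 4 = 1, 31 mod 4 = 3, so the flip contributes +1; sign now +1
(31/5): 31 mod 5 = 1, so (31/5) = (1/5)
reached (1/5) = 1, so the symbol is +1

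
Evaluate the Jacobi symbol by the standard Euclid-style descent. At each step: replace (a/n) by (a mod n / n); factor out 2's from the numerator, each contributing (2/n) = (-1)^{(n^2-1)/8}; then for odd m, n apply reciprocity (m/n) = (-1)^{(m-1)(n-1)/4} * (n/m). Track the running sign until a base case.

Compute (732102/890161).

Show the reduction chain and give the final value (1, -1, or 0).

factor out 2^1: 732102 = 2^1·366051; with 890161 mod 8 = 1, (2/890161) = +1; sign now +1; continue with (366051/890161)
flip (366051/890161) -> (890161/366051): both odd, 366051 mod 4 = 3, 890161 mod 4 = 1, so the flip contributes +1; sign now +1
(890161/366051): 890161 mod 366051 = 158059, so (890161/366051) = (158059/366051)
flip (158059/366051) -> (366051/158059): both odd, 158059 mod 4 = 3, 366051 mod 4 = 3, so the flip contributes -1; sign now -1
(366051/158059): 366051 mod 158059 = 49933, so (366051/158059) = (49933/158059)
flip (49933/158059) -> (158059/49933): both odd, 49933 mod 4 = 1, 158059 mod 4 = 3, so the flip contributes +1; sign now -1
(158059/49933): 158059 mod 49933 = 8260, so (158059/49933) = (8260/49933)
factor out 2^2: 8260 = 2^2·2065; with 49933 mod 8 = 5, (2/49933) = -1; sign now -1; continue with (2065/49933)
flip (2065/49933) -> (49933/2065): both odd, 2065 mod 4 = 1, 49933 mod 4 = 1, so the flip contributes +1; sign now -1
(49933/2065): 49933 mod 2065 = 373, so (49933/2065) = (373/2065)
flip (373/2065) -> (2065/373): both odd, 373 mod 4 = 1, 2065 mod 4 = 1, so the flip contributes +1; sign now -1
(2065/373): 2065 mod 373 = 200, so (2065/373) = (200/373)
factor out 2^3: 200 = 2^3·25; with 373 mod 8 = 5, (2/373) = -1; sign now +1; continue with (25/373)
flip (25/373) -> (373/25): both odd, 25 mod 4 = 1, 373 mod 4 = 1, so the flip contributes +1; sign now +1
(373/25): 373 mod 25 = 23, so (373/25) = (23/25)
flip (23/25) -> (25/23): both odd, 23 mod 4 = 3, 25 mod 4 = 1, so the flip contributes +1; sign now +1
(25/23): 25 mod 23 = 2, so (25/23) = (2/23)
factor out 2^1: 2 = 2^1·1; with 23 mod 8 = 7, (2/23) = +1; sign now +1; continue with (1/23)
reached (1/23) = 1, so the symbol is +1

1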